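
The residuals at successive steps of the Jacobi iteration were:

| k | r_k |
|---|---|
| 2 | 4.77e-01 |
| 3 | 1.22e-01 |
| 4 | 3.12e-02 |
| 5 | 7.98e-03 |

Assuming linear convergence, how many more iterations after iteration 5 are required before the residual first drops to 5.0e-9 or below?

Rate ρ ≈ r_5/r_4 = 7.98e-03/3.12e-02 = 0.2558.
After j more steps, r_{5+j} ≈ 7.98e-03·ρ^j; need ρ^j ≤ 5.0e-9/7.98e-03 = 6.26566e-07.
j ≥ ln(6.26566e-07)/ln(0.2558) = -14.2830/-1.36336 = 10.476.
So 11 more iterations are needed.

11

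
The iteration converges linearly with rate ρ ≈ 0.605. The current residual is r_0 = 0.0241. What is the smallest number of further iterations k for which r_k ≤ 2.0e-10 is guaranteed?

38

After k steps, r_k ≈ 0.0241·0.605^k.
Need 0.605^k ≤ 2.0e-10/0.0241 = 8.29876e-09.
k ≥ ln(8.29876e-09)/ln(0.605) = -18.6072/-0.50253 = 37.027.
Smallest integer k = 38.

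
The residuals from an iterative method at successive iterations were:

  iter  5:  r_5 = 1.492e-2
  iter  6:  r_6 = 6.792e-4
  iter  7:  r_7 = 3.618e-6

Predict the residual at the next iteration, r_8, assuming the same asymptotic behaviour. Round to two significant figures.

5.1e-10

First estimate the order: p ≈ ln(r_7/r_6) / ln(r_6/r_5) = ln(3.618e-6/6.792e-4)/ln(6.792e-4/1.492e-2) = ln(0.00532686)/ln(0.0455228) ≈ 1.6944.
Then r_8 ≈ r_7·(r_7/r_6)^p = 3.618e-6·(0.00532686)^1.6944 = 3.618e-6·0.000140518 ≈ 5.084e-10.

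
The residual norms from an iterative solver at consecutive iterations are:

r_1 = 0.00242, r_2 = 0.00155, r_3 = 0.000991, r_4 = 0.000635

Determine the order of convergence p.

Consecutive ratios: r_4/r_3 = 0.000635/0.000991 = 0.640767, r_3/r_2 = 0.000991/0.00155 = 0.639355.
p ≈ ln(0.640767)/ln(0.639355) = -0.4451/-0.4473 ≈ 1.00.
So the convergence is linear (order 1).

1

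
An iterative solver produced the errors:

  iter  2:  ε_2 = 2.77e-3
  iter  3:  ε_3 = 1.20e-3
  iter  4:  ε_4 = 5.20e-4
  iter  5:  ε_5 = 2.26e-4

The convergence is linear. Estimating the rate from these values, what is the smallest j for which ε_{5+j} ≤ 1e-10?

18

Rate ρ ≈ ε_5/ε_4 = 2.26e-4/5.20e-4 = 0.4346.
After j more steps, ε_{5+j} ≈ 2.26e-4·ρ^j; need ρ^j ≤ 1e-10/2.26e-4 = 4.42478e-07.
j ≥ ln(4.42478e-07)/ln(0.4346) = -14.6309/-0.83333 = 17.557.
So 18 more iterations are needed.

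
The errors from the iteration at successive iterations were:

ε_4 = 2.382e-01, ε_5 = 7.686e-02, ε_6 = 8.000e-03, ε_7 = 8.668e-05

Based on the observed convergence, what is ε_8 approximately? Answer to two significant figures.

First estimate the order: p ≈ ln(ε_7/ε_6) / ln(ε_6/ε_5) = ln(8.668e-05/8.000e-03)/ln(8.000e-03/7.686e-02) = ln(0.010835)/ln(0.104085) ≈ 1.9999.
Then ε_8 ≈ ε_7·(ε_7/ε_6)^p = 8.668e-05·(0.010835)^1.9999 = 8.668e-05·0.00011745 ≈ 1.018e-08.

1.0e-8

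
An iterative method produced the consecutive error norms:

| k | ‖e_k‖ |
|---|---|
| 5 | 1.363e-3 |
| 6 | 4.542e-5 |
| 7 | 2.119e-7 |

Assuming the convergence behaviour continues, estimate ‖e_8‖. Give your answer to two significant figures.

4.4e-11

First estimate the order: p ≈ ln(‖e_7‖/‖e_6‖) / ln(‖e_6‖/‖e_5‖) = ln(2.119e-7/4.542e-5)/ln(4.542e-5/1.363e-3) = ln(0.00466535)/ln(0.0333236) ≈ 1.5780.
Then ‖e_8‖ ≈ ‖e_7‖·(‖e_7‖/‖e_6‖)^p = 2.119e-7·(0.00466535)^1.5780 = 2.119e-7·0.000209652 ≈ 4.443e-11.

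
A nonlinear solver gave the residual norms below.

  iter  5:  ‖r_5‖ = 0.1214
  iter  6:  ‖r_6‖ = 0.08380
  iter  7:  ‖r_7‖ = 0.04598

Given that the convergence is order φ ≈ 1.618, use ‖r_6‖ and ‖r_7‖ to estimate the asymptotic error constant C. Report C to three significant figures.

C ≈ ‖r_7‖ / ‖r_6‖^1.618
  = 0.04598 / (0.08380)^1.618
  = 0.04598 / 0.0181054 ≈ 2.5396

2.54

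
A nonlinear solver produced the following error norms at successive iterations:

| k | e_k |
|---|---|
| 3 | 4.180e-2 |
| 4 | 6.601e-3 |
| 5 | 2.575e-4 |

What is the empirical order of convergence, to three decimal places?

p ≈ ln(e_5/e_4) / ln(e_4/e_3)
  = ln(2.575e-4/6.601e-3) / ln(6.601e-3/4.180e-2)
  = ln(0.0390092) / ln(0.157919)
  = -3.243958 / -1.845673 ≈ 1.757602

1.758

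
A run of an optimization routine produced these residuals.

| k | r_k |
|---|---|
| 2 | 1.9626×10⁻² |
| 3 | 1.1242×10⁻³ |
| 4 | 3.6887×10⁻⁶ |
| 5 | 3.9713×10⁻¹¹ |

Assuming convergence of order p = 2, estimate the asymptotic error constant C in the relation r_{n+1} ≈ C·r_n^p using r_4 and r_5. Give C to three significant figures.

C ≈ r_5 / r_4^2
  = 3.9713×10⁻¹¹ / (3.6887×10⁻⁶)^2
  = 3.9713×10⁻¹¹ / 1.36065e-11 ≈ 2.9187

2.92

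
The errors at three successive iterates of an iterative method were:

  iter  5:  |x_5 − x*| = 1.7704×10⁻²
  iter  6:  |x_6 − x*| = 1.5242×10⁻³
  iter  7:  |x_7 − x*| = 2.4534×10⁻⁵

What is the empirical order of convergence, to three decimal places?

1.684

p ≈ ln(|x_7 − x*|/|x_6 − x*|) / ln(|x_6 − x*|/|x_5 − x*|)
  = ln(2.4534×10⁻⁵/1.5242×10⁻³) / ln(1.5242×10⁻³/1.7704×10⁻²)
  = ln(0.0160963) / ln(0.0860935)
  = -4.129166 / -2.452321 ≈ 1.683779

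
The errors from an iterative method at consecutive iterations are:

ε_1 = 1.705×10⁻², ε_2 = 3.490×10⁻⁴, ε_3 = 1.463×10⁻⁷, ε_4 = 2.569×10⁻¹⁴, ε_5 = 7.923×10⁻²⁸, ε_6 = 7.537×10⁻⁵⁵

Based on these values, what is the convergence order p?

Consecutive ratios: ε_6/ε_5 = 7.537×10⁻⁵⁵/7.923×10⁻²⁸ = 9.51281e-28, ε_5/ε_4 = 7.923×10⁻²⁸/2.569×10⁻¹⁴ = 3.08408e-14.
p ≈ ln(9.51281e-28)/ln(3.08408e-14) = -62.2197/-31.1099 ≈ 2.00.
So the convergence is quadratic (order 2).

2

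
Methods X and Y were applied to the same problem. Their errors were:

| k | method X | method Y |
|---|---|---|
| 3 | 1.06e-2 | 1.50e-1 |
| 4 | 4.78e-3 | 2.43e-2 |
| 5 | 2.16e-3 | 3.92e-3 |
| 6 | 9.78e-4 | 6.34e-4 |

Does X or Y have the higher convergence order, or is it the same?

same

Method X: p ≈ ln(9.78e-4/2.16e-3)/ln(2.16e-3/4.78e-3) ≈ 1.00.
Method Y: p ≈ ln(6.34e-4/3.92e-3)/ln(3.92e-3/2.43e-2) ≈ 1.00.
Both orders ≈ 1.0 — effectively the same.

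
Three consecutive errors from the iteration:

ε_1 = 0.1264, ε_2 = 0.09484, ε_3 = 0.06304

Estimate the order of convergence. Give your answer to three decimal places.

p ≈ ln(ε_3/ε_2) / ln(ε_2/ε_1)
  = ln(0.06304/0.09484) / ln(0.09484/0.1264)
  = ln(0.664698) / ln(0.750316)
  = -0.408422 / -0.287261 ≈ 1.421780

1.422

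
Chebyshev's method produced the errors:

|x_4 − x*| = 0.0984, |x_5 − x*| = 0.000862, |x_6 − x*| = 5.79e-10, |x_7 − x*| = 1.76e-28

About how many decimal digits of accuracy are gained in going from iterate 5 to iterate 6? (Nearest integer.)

6

Digits gained ≈ log₁₀(|x_5 − x*|/|x_6 − x*|) = log₁₀(0.000862/5.79e-10) = log₁₀(1.48877e+06) ≈ 6.173.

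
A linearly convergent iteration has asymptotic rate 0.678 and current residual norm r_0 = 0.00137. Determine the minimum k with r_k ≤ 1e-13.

After k steps, r_k ≈ 0.00137·0.678^k.
Need 0.678^k ≤ 1e-13/0.00137 = 7.29927e-11.
k ≥ ln(7.29927e-11)/ln(0.678) = -23.3407/-0.38861 = 60.062.
Smallest integer k = 61.

61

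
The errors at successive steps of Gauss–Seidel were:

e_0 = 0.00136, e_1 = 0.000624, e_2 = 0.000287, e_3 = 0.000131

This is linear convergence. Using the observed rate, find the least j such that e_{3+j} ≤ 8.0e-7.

7

Rate ρ ≈ e_3/e_2 = 0.000131/0.000287 = 0.4564.
After j more steps, e_{3+j} ≈ 0.000131·ρ^j; need ρ^j ≤ 8.0e-7/0.000131 = 0.00610687.
j ≥ ln(0.00610687)/ln(0.4564) = -5.0983/-0.78439 = 6.500.
So 7 more iterations are needed.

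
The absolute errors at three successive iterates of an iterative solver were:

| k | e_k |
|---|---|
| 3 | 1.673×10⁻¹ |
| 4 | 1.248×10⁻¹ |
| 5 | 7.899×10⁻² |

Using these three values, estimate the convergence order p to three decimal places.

p ≈ ln(e_5/e_4) / ln(e_4/e_3)
  = ln(7.899×10⁻²/1.248×10⁻¹) / ln(1.248×10⁻¹/1.673×10⁻¹)
  = ln(0.632933) / ln(0.745965)
  = -0.457391 / -0.293077 ≈ 1.560651

1.561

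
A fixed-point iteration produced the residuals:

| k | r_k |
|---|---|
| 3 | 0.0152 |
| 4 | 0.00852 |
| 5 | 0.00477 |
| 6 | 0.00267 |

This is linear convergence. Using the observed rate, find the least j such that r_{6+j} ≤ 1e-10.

Rate ρ ≈ r_6/r_5 = 0.00267/0.00477 = 0.5597.
After j more steps, r_{6+j} ≈ 0.00267·ρ^j; need ρ^j ≤ 1e-10/0.00267 = 3.74532e-08.
j ≥ ln(3.74532e-08)/ln(0.5597) = -17.1002/-0.58035 = 29.465.
So 30 more iterations are needed.

30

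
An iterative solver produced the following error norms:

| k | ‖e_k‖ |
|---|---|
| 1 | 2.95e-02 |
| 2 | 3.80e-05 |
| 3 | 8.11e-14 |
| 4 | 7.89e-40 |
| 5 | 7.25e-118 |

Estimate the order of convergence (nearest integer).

Consecutive ratios: ‖e_5‖/‖e_4‖ = 7.25e-118/7.89e-40 = 9.18885e-79, ‖e_4‖/‖e_3‖ = 7.89e-40/8.11e-14 = 9.72873e-27.
p ≈ ln(9.18885e-79)/ln(9.72873e-27) = -179.6862/-59.8947 ≈ 3.00.
So the convergence is cubic (order 3).

3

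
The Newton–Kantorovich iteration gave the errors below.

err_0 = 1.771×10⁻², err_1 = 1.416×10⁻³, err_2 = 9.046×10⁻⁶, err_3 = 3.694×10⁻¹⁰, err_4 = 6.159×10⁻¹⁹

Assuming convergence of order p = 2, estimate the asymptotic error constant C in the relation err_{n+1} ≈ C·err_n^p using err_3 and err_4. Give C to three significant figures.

C ≈ err_4 / err_3^2
  = 6.159×10⁻¹⁹ / (3.694×10⁻¹⁰)^2
  = 6.159×10⁻¹⁹ / 1.36456e-19 ≈ 4.5135

4.51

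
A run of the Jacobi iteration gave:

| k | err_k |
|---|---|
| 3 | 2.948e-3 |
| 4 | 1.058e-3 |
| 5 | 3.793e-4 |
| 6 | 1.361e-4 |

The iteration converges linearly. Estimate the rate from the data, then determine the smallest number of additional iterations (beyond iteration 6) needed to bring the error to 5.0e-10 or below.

13

Rate ρ ≈ err_6/err_5 = 1.361e-4/3.793e-4 = 0.3588.
After j more steps, err_{6+j} ≈ 1.361e-4·ρ^j; need ρ^j ≤ 5.0e-10/1.361e-4 = 3.67377e-06.
j ≥ ln(3.67377e-06)/ln(0.3588) = -12.5143/-1.02499 = 12.209.
So 13 more iterations are needed.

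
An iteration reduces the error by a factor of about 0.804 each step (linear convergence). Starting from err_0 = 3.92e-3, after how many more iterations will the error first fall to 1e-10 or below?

81

After k steps, err_k ≈ 3.92e-3·0.804^k.
Need 0.804^k ≤ 1e-10/3.92e-3 = 2.55102e-08.
k ≥ ln(2.55102e-08)/ln(0.804) = -17.4842/-0.21816 = 80.144.
Smallest integer k = 81.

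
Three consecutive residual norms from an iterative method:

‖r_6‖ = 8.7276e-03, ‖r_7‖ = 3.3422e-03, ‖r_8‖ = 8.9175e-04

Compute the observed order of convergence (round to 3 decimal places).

1.376

p ≈ ln(‖r_8‖/‖r_7‖) / ln(‖r_7‖/‖r_6‖)
  = ln(8.9175e-04/3.3422e-03) / ln(3.3422e-03/8.7276e-03)
  = ln(0.266815) / ln(0.382946)
  = -1.321200 / -0.959861 ≈ 1.376449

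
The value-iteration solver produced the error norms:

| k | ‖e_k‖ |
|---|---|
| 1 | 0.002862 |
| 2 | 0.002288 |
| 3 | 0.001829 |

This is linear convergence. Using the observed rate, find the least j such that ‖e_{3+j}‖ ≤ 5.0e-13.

99

Rate ρ ≈ ‖e_3‖/‖e_2‖ = 0.001829/0.002288 = 0.7994.
After j more steps, ‖e_{3+j}‖ ≈ 0.001829·ρ^j; need ρ^j ≤ 5.0e-13/0.001829 = 2.73373e-10.
j ≥ ln(2.73373e-10)/ln(0.7994) = -22.0202/-0.22389 = 98.353.
So 99 more iterations are needed.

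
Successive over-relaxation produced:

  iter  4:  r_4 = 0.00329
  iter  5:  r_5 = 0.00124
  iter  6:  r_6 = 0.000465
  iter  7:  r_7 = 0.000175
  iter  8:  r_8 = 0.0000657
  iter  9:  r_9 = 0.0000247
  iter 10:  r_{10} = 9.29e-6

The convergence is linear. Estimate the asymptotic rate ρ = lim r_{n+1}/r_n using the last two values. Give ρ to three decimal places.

0.376

ρ ≈ r_{10}/r_9 = 9.29e-6/0.0000247 = 0.37611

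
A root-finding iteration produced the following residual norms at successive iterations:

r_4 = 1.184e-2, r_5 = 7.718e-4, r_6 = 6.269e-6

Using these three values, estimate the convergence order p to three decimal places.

1.763

p ≈ ln(r_6/r_5) / ln(r_5/r_4)
  = ln(6.269e-6/7.718e-4) / ln(7.718e-4/1.184e-2)
  = ln(0.00812257) / ln(0.0651858)
  = -4.813109 / -2.730514 ≈ 1.762712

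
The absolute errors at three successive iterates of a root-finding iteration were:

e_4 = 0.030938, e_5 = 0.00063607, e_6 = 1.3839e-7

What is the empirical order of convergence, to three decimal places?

2.171

p ≈ ln(e_6/e_5) / ln(e_5/e_4)
  = ln(1.3839e-7/0.00063607) / ln(0.00063607/0.030938)
  = ln(0.00021757) / ln(0.0205595)
  = -8.432990 / -3.884432 ≈ 2.170971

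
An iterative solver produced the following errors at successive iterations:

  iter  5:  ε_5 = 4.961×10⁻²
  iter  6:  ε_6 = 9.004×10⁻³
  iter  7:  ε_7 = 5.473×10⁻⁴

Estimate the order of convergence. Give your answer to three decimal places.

p ≈ ln(ε_7/ε_6) / ln(ε_6/ε_5)
  = ln(5.473×10⁻⁴/9.004×10⁻³) / ln(9.004×10⁻³/4.961×10⁻²)
  = ln(0.0607841) / ln(0.181496)
  = -2.800427 / -1.706522 ≈ 1.641014

1.641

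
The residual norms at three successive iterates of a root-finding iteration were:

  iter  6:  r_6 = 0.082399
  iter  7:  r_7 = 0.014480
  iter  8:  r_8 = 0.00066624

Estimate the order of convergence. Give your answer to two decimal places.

p ≈ ln(r_8/r_7) / ln(r_7/r_6)
  = ln(0.00066624/0.014480) / ln(0.014480/0.082399)
  = ln(0.046011) / ln(0.17573)
  = -3.07887 / -1.73881 ≈ 1.77068

1.77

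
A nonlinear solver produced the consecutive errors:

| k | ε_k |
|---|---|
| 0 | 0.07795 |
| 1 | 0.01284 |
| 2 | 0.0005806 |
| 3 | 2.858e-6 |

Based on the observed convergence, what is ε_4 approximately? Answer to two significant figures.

3.1e-10

First estimate the order: p ≈ ln(ε_3/ε_2) / ln(ε_2/ε_1) = ln(2.858e-6/0.0005806)/ln(0.0005806/0.01284) = ln(0.00492249)/ln(0.0452181) ≈ 1.7162.
Then ε_4 ≈ ε_3·(ε_3/ε_2)^p = 2.858e-6·(0.00492249)^1.7162 = 2.858e-6·0.000109478 ≈ 3.129e-10.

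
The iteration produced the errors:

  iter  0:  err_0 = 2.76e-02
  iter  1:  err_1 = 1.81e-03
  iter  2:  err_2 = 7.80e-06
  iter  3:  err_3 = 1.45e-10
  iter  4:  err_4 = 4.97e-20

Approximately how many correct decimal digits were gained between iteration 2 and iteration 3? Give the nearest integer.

5

Digits gained ≈ log₁₀(err_2/err_3) = log₁₀(7.80e-06/1.45e-10) = log₁₀(53793.1) ≈ 4.731.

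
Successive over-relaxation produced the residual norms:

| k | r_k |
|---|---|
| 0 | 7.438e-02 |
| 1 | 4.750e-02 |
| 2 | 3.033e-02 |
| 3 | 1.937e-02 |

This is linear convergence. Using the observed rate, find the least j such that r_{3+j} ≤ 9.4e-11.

43

Rate ρ ≈ r_3/r_2 = 1.937e-02/3.033e-02 = 0.6386.
After j more steps, r_{3+j} ≈ 1.937e-02·ρ^j; need ρ^j ≤ 9.4e-11/1.937e-02 = 4.85287e-09.
j ≥ ln(4.85287e-09)/ln(0.6386) = -19.1437/-0.44848 = 42.686.
So 43 more iterations are needed.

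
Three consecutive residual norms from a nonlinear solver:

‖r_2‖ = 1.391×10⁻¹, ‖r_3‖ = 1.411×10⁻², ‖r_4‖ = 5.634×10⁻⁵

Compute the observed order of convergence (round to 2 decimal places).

p ≈ ln(‖r_4‖/‖r_3‖) / ln(‖r_3‖/‖r_2‖)
  = ln(5.634×10⁻⁵/1.411×10⁻²) / ln(1.411×10⁻²/1.391×10⁻¹)
  = ln(0.00399291) / ln(0.101438)
  = -5.52323 / -2.28831 ≈ 2.41367

2.41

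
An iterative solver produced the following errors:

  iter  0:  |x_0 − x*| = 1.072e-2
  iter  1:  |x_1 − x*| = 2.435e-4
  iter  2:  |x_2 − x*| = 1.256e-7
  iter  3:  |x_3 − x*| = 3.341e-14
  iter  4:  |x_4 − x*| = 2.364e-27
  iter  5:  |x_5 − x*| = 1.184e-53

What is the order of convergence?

Consecutive ratios: |x_5 − x*|/|x_4 − x*| = 1.184e-53/2.364e-27 = 5.00846e-27, |x_4 − x*|/|x_3 − x*| = 2.364e-27/3.341e-14 = 7.07573e-14.
p ≈ ln(5.00846e-27)/ln(7.07573e-14) = -60.5587/-30.2795 ≈ 2.00.
So the convergence is quadratic (order 2).

2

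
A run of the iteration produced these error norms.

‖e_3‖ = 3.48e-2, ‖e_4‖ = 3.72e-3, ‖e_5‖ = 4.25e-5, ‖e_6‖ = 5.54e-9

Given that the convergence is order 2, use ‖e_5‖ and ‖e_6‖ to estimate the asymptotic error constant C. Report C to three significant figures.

3.07

C ≈ ‖e_6‖ / ‖e_5‖^2
  = 5.54e-9 / (4.25e-5)^2
  = 5.54e-9 / 1.80625e-09 ≈ 3.0671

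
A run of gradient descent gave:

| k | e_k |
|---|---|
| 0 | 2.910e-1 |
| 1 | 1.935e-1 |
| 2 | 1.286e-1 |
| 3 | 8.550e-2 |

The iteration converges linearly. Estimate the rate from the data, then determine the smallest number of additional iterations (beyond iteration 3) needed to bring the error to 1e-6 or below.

28

Rate ρ ≈ e_3/e_2 = 8.550e-2/1.286e-1 = 0.6649.
After j more steps, e_{3+j} ≈ 8.550e-2·ρ^j; need ρ^j ≤ 1e-6/8.550e-2 = 1.16959e-05.
j ≥ ln(1.16959e-05)/ln(0.6649) = -11.3563/-0.40812 = 27.826.
So 28 more iterations are needed.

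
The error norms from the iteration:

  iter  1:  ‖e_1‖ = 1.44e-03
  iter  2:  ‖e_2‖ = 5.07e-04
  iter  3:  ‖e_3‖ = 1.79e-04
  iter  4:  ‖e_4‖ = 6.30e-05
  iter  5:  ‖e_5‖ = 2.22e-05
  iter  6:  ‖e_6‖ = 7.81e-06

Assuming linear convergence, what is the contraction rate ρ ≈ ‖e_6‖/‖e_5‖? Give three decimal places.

0.352

ρ ≈ ‖e_6‖/‖e_5‖ = 7.81e-06/2.22e-05 = 0.35180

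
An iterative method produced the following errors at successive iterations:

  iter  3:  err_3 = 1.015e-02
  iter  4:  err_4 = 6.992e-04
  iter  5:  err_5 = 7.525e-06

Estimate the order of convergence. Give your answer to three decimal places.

p ≈ ln(err_5/err_4) / ln(err_4/err_3)
  = ln(7.525e-06/6.992e-04) / ln(6.992e-04/1.015e-02)
  = ln(0.0107623) / ln(0.0688867)
  = -4.531706 / -2.675292 ≈ 1.693911

1.694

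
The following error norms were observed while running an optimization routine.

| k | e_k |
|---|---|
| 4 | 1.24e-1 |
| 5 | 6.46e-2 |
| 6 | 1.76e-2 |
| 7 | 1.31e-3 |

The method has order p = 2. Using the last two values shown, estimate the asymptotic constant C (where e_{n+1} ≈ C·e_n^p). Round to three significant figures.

C ≈ e_7 / e_6^2
  = 1.31e-3 / (1.76e-2)^2
  = 1.31e-3 / 0.00030976 ≈ 4.2291

4.23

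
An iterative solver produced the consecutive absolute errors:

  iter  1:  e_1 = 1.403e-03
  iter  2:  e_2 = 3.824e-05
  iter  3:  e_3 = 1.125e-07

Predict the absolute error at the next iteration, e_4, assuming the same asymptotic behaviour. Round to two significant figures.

9.0e-12

First estimate the order: p ≈ ln(e_3/e_2) / ln(e_2/e_1) = ln(1.125e-07/3.824e-05)/ln(3.824e-05/1.403e-03) = ln(0.00294195)/ln(0.0272559) ≈ 1.6180.
Then e_4 ≈ e_3·(e_3/e_2)^p = 1.125e-07·(0.00294195)^1.6180 = 1.125e-07·8.02143e-05 ≈ 9.024e-12.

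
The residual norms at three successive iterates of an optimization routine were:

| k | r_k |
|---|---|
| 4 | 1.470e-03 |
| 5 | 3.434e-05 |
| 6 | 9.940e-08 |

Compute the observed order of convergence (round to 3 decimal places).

1.556

p ≈ ln(r_6/r_5) / ln(r_5/r_4)
  = ln(9.940e-08/3.434e-05) / ln(3.434e-05/1.470e-03)
  = ln(0.00289458) / ln(0.0233605)
  = -5.844915 / -3.756709 ≈ 1.555860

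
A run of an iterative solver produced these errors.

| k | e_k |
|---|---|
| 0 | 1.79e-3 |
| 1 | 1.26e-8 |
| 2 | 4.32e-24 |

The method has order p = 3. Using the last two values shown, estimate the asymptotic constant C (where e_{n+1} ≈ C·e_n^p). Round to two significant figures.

C ≈ e_2 / e_1^3
  = 4.32e-24 / (1.26e-8)^3
  = 4.32e-24 / 2.00038e-24 ≈ 2.1596

2.2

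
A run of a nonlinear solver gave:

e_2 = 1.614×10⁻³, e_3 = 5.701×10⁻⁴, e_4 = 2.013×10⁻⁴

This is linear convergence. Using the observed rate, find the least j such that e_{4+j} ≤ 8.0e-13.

19

Rate ρ ≈ e_4/e_3 = 2.013×10⁻⁴/5.701×10⁻⁴ = 0.3531.
After j more steps, e_{4+j} ≈ 2.013×10⁻⁴·ρ^j; need ρ^j ≤ 8.0e-13/2.013×10⁻⁴ = 3.97417e-09.
j ≥ ln(3.97417e-09)/ln(0.3531) = -19.3434/-1.04100 = 18.582.
So 19 more iterations are needed.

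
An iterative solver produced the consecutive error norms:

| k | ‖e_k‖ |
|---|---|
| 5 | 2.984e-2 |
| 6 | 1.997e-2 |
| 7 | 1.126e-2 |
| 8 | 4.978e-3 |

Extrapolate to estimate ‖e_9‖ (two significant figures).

1.6e-3

First estimate the order: p ≈ ln(‖e_8‖/‖e_7‖) / ln(‖e_7‖/‖e_6‖) = ln(4.978e-3/1.126e-2)/ln(1.126e-2/1.997e-2) = ln(0.442096)/ln(0.563846) ≈ 1.4245.
Then ‖e_9‖ ≈ ‖e_8‖·(‖e_8‖/‖e_7‖)^p = 4.978e-3·(0.442096)^1.4245 = 4.978e-3·0.312636 ≈ 0.001556.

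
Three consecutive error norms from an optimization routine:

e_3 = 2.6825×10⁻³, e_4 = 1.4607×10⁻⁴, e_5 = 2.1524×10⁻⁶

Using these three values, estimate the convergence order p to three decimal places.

1.449

p ≈ ln(e_5/e_4) / ln(e_4/e_3)
  = ln(2.1524×10⁻⁶/1.4607×10⁻⁴) / ln(1.4607×10⁻⁴/2.6825×10⁻³)
  = ln(0.0147354) / ln(0.0544529)
  = -4.217503 / -2.910419 ≈ 1.449105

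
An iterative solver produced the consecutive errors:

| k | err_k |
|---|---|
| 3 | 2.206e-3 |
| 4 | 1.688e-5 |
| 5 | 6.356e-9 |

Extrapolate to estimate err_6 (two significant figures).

1.8e-14

First estimate the order: p ≈ ln(err_5/err_4) / ln(err_4/err_3) = ln(6.356e-9/1.688e-5)/ln(1.688e-5/2.206e-3) = ln(0.00037654)/ln(0.00765186) ≈ 1.6181.
Then err_6 ≈ err_5·(err_5/err_4)^p = 6.356e-9·(0.00037654)^1.6181 = 6.356e-9·2.87952e-06 ≈ 1.83e-14.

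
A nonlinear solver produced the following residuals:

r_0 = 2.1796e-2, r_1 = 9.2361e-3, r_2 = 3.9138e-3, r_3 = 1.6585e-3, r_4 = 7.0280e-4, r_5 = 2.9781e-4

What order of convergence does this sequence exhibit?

1

Consecutive ratios: r_5/r_4 = 2.9781e-4/7.0280e-4 = 0.423748, r_4/r_3 = 7.0280e-4/1.6585e-3 = 0.423756.
p ≈ ln(0.423748)/ln(0.423756) = -0.8586/-0.8586 ≈ 1.00.
So the convergence is linear (order 1).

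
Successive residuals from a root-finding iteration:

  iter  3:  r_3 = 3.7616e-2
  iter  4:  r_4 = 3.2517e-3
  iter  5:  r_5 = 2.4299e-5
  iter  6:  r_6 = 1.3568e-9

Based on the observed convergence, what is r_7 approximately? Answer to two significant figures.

First estimate the order: p ≈ ln(r_6/r_5) / ln(r_5/r_4) = ln(1.3568e-9/2.4299e-5)/ln(2.4299e-5/3.2517e-3) = ln(5.58377e-05)/ln(0.00747271) ≈ 2.0000.
Then r_7 ≈ r_6·(r_6/r_5)^p = 1.3568e-9·(5.58377e-05)^2.0000 = 1.3568e-9·3.11785e-09 ≈ 4.23e-18.

4.2e-18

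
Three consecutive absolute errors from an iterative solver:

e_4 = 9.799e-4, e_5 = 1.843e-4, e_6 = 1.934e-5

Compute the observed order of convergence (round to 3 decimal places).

p ≈ ln(e_6/e_5) / ln(e_5/e_4)
  = ln(1.934e-5/1.843e-4) / ln(1.843e-4/9.799e-4)
  = ln(0.104938) / ln(0.18808)
  = -2.254386 / -1.670888 ≈ 1.349214

1.349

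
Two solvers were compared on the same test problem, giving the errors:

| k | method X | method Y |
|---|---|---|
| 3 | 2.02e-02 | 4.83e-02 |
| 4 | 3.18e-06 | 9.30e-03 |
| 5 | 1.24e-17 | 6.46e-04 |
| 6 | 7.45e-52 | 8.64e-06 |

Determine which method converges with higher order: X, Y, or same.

X

Method X: p ≈ ln(7.45e-52/1.24e-17)/ln(1.24e-17/3.18e-06) ≈ 3.00.
Method Y: p ≈ ln(8.64e-06/6.46e-04)/ln(6.46e-04/9.30e-03) ≈ 1.62.
Method X has the higher order (≈3.0 vs ≈1.6).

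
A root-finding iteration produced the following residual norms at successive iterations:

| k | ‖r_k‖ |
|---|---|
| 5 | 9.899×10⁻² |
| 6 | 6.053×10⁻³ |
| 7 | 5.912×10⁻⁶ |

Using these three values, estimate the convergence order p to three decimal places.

p ≈ ln(‖r_7‖/‖r_6‖) / ln(‖r_6‖/‖r_5‖)
  = ln(5.912×10⁻⁶/6.053×10⁻³) / ln(6.053×10⁻³/9.899×10⁻²)
  = ln(0.000976706) / ln(0.0611476)
  = -6.931325 / -2.794465 ≈ 2.480376

2.480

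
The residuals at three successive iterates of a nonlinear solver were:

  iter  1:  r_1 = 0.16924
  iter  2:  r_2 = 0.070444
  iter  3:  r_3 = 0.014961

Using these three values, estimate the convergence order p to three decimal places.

p ≈ ln(r_3/r_2) / ln(r_2/r_1)
  = ln(0.014961/0.070444) / ln(0.070444/0.16924)
  = ln(0.212381) / ln(0.416237)
  = -1.549373 / -0.876500 ≈ 1.767682

1.768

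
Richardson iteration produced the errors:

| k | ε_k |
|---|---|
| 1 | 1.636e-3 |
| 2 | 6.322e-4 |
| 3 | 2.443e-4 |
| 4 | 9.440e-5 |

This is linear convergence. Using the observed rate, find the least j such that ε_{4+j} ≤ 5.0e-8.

Rate ρ ≈ ε_4/ε_3 = 9.440e-5/2.443e-4 = 0.3864.
After j more steps, ε_{4+j} ≈ 9.440e-5·ρ^j; need ρ^j ≤ 5.0e-8/9.440e-5 = 0.000529661.
j ≥ ln(0.000529661)/ln(0.3864) = -7.5433/-0.95088 = 7.933.
So 8 more iterations are needed.

8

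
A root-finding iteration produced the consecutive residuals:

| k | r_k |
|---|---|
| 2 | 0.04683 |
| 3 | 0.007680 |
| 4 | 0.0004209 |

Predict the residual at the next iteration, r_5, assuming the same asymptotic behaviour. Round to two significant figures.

First estimate the order: p ≈ ln(r_4/r_3) / ln(r_3/r_2) = ln(0.0004209/0.007680)/ln(0.007680/0.04683) = ln(0.0548047)/ln(0.163997) ≈ 1.6063.
Then r_5 ≈ r_4·(r_4/r_3)^p = 0.0004209·(0.0548047)^1.6063 = 0.0004209·0.00942243 ≈ 3.966e-06.

4.0e-6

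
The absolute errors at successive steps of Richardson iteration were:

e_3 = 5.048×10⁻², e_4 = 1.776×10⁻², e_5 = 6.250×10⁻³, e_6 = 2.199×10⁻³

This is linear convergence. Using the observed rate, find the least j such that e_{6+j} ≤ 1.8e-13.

23

Rate ρ ≈ e_6/e_5 = 2.199×10⁻³/6.250×10⁻³ = 0.3518.
After j more steps, e_{6+j} ≈ 2.199×10⁻³·ρ^j; need ρ^j ≤ 1.8e-13/2.199×10⁻³ = 8.18554e-11.
j ≥ ln(8.18554e-11)/ln(0.3518) = -23.2261/-1.04469 = 22.233.
So 23 more iterations are needed.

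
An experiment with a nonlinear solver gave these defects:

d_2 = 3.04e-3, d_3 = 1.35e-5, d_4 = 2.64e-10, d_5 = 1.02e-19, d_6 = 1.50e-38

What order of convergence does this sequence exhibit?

2

Consecutive ratios: d_6/d_5 = 1.50e-38/1.02e-19 = 1.47059e-19, d_5/d_4 = 1.02e-19/2.64e-10 = 3.86364e-10.
p ≈ ln(1.47059e-19)/ln(3.86364e-10) = -43.3635/-21.6742 ≈ 2.00.
So the convergence is quadratic (order 2).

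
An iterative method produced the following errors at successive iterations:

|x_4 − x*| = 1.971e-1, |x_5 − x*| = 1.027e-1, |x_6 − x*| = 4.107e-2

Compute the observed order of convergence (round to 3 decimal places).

p ≈ ln(|x_6 − x*|/|x_5 − x*|) / ln(|x_5 − x*|/|x_4 − x*|)
  = ln(4.107e-2/1.027e-1) / ln(1.027e-1/1.971e-1)
  = ln(0.399903) / ln(0.521055)
  = -0.916533 / -0.651900 ≈ 1.405941

1.406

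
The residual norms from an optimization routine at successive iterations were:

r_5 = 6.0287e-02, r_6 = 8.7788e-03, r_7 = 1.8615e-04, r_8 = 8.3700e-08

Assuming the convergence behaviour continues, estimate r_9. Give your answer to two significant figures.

1.7e-14

First estimate the order: p ≈ ln(r_8/r_7) / ln(r_7/r_6) = ln(8.3700e-08/1.8615e-04)/ln(1.8615e-04/8.7788e-03) = ln(0.000449637)/ln(0.0212045) ≈ 2.0000.
Then r_9 ≈ r_8·(r_8/r_7)^p = 8.3700e-08·(0.000449637)^2.0000 = 8.3700e-08·2.02173e-07 ≈ 1.692e-14.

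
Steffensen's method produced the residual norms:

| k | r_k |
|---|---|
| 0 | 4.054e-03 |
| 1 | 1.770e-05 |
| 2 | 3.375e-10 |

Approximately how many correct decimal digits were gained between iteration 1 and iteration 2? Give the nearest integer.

Digits gained ≈ log₁₀(r_1/r_2) = log₁₀(1.770e-05/3.375e-10) = log₁₀(52444.4) ≈ 4.720.

5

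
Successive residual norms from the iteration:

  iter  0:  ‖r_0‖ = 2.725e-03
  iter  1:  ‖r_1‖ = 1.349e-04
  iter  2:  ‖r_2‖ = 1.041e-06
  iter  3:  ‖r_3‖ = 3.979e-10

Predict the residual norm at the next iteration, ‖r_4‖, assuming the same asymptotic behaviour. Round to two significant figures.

1.2e-15

First estimate the order: p ≈ ln(‖r_3‖/‖r_2‖) / ln(‖r_2‖/‖r_1‖) = ln(3.979e-10/1.041e-06)/ln(1.041e-06/1.349e-04) = ln(0.000382229)/ln(0.00771683) ≈ 1.6178.
Then ‖r_4‖ ≈ ‖r_3‖·(‖r_3‖/‖r_2‖)^p = 3.979e-10·(0.000382229)^1.6178 = 3.979e-10·2.95722e-06 ≈ 1.177e-15.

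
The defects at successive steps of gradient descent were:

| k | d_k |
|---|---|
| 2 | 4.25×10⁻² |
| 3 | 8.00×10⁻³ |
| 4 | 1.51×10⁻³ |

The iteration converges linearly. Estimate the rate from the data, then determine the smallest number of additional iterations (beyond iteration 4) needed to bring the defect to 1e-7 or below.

6

Rate ρ ≈ d_4/d_3 = 1.51×10⁻³/8.00×10⁻³ = 0.1888.
After j more steps, d_{4+j} ≈ 1.51×10⁻³·ρ^j; need ρ^j ≤ 1e-7/1.51×10⁻³ = 6.62252e-05.
j ≥ ln(6.62252e-05)/ln(0.1888) = -9.6224/-1.66707 = 5.772.
So 6 more iterations are needed.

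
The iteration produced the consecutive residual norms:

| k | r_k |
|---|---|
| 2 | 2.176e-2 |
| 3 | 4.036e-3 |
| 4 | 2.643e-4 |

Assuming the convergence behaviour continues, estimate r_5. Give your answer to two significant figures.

3.2e-6

First estimate the order: p ≈ ln(r_4/r_3) / ln(r_3/r_2) = ln(2.643e-4/4.036e-3)/ln(4.036e-3/2.176e-2) = ln(0.0654856)/ln(0.185478) ≈ 1.6179.
Then r_5 ≈ r_4·(r_4/r_3)^p = 2.643e-4·(0.0654856)^1.6179 = 2.643e-4·0.0121518 ≈ 3.212e-06.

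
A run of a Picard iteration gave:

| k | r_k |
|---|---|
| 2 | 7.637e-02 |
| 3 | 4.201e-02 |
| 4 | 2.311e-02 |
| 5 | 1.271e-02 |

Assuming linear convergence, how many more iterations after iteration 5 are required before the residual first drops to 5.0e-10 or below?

Rate ρ ≈ r_5/r_4 = 1.271e-02/2.311e-02 = 0.5500.
After j more steps, r_{5+j} ≈ 1.271e-02·ρ^j; need ρ^j ≤ 5.0e-10/1.271e-02 = 3.93391e-08.
j ≥ ln(3.93391e-08)/ln(0.5500) = -17.0510/-0.59784 = 28.521.
So 29 more iterations are needed.

29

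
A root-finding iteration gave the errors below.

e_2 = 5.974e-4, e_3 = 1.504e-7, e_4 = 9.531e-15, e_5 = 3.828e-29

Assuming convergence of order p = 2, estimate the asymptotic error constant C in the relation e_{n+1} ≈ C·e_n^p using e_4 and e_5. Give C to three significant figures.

0.421

C ≈ e_5 / e_4^2
  = 3.828e-29 / (9.531e-15)^2
  = 3.828e-29 / 9.084e-29 ≈ 0.4214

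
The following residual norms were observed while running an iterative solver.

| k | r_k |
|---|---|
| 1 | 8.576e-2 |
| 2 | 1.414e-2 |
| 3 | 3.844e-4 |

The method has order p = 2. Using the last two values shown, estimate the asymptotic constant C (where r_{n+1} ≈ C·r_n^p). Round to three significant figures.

C ≈ r_3 / r_2^2
  = 3.844e-4 / (1.414e-2)^2
  = 3.844e-4 / 0.00019994 ≈ 1.9226

1.92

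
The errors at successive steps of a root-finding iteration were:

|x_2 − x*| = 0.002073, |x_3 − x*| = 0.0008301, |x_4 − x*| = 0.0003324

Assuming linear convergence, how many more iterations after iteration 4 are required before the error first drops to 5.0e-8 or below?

Rate ρ ≈ |x_4 − x*|/|x_3 − x*| = 0.0003324/0.0008301 = 0.4004.
After j more steps, |x_{4+j} − x*| ≈ 0.0003324·ρ^j; need ρ^j ≤ 5.0e-8/0.0003324 = 0.000150421.
j ≥ ln(0.000150421)/ln(0.4004) = -8.8021/-0.91529 = 9.617.
So 10 more iterations are needed.

10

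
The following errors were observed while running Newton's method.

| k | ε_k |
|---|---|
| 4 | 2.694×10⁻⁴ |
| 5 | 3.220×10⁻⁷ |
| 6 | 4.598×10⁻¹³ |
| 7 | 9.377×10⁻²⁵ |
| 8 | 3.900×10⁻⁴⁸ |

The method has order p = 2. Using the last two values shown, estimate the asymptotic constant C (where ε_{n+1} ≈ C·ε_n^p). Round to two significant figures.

C ≈ ε_8 / ε_7^2
  = 3.900×10⁻⁴⁸ / (9.377×10⁻²⁵)^2
  = 3.900×10⁻⁴⁸ / 8.79281e-49 ≈ 4.4354

4.4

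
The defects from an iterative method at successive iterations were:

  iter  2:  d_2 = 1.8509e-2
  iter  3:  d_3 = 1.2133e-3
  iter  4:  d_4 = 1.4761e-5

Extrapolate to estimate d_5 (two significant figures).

1.2e-8

First estimate the order: p ≈ ln(d_4/d_3) / ln(d_3/d_2) = ln(1.4761e-5/1.2133e-3)/ln(1.2133e-3/1.8509e-2) = ln(0.012166)/ln(0.0655519) ≈ 1.6181.
Then d_5 ≈ d_4·(d_4/d_3)^p = 1.4761e-5·(0.012166)^1.6181 = 1.4761e-5·0.000797219 ≈ 1.177e-08.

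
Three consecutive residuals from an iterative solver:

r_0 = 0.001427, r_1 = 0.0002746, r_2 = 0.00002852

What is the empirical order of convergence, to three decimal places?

1.374

p ≈ ln(r_2/r_1) / ln(r_1/r_0)
  = ln(0.00002852/0.0002746) / ln(0.0002746/0.001427)
  = ln(0.10386) / ln(0.192432)
  = -2.264711 / -1.648012 ≈ 1.374208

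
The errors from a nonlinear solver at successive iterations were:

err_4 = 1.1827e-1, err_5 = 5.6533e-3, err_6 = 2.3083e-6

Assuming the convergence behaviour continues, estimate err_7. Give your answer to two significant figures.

4.6e-15

First estimate the order: p ≈ ln(err_6/err_5) / ln(err_5/err_4) = ln(2.3083e-6/5.6533e-3)/ln(5.6533e-3/1.1827e-1) = ln(0.00040831)/ln(0.0477999) ≈ 2.5663.
Then err_7 ≈ err_6·(err_6/err_5)^p = 2.3083e-6·(0.00040831)^2.5663 = 2.3083e-6·2.00809e-09 ≈ 4.635e-15.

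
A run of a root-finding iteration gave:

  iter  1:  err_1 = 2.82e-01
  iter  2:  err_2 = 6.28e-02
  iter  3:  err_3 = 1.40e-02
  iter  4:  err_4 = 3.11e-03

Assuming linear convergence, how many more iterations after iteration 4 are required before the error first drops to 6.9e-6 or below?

5

Rate ρ ≈ err_4/err_3 = 3.11e-03/1.40e-02 = 0.2221.
After j more steps, err_{4+j} ≈ 3.11e-03·ρ^j; need ρ^j ≤ 6.9e-6/3.11e-03 = 0.00221865.
j ≥ ln(0.00221865)/ln(0.2221) = -6.1109/-1.50463 = 4.061.
So 5 more iterations are needed.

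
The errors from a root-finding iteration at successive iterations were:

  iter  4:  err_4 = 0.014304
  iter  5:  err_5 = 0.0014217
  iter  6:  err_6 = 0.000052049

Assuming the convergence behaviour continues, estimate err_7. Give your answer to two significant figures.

4.6e-7

First estimate the order: p ≈ ln(err_6/err_5) / ln(err_5/err_4) = ln(0.000052049/0.0014217)/ln(0.0014217/0.014304) = ln(0.0366104)/ln(0.0993918) ≈ 1.4326.
Then err_7 ≈ err_6·(err_6/err_5)^p = 0.000052049·(0.0366104)^1.4326 = 0.000052049·0.00875427 ≈ 4.557e-07.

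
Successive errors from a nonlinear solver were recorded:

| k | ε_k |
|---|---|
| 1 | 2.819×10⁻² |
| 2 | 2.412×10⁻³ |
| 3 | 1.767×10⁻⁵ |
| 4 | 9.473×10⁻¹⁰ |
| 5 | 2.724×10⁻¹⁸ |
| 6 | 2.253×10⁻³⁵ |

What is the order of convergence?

2

Consecutive ratios: ε_6/ε_5 = 2.253×10⁻³⁵/2.724×10⁻¹⁸ = 8.27093e-18, ε_5/ε_4 = 2.724×10⁻¹⁸/9.473×10⁻¹⁰ = 2.87554e-09.
p ≈ ln(8.27093e-18)/ln(2.87554e-09) = -39.3338/-19.6670 ≈ 2.00.
So the convergence is quadratic (order 2).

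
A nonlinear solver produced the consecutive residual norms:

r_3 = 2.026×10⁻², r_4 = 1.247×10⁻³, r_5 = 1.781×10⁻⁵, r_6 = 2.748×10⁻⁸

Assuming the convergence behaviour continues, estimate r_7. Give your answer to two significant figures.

First estimate the order: p ≈ ln(r_6/r_5) / ln(r_5/r_4) = ln(2.748×10⁻⁸/1.781×10⁻⁵)/ln(1.781×10⁻⁵/1.247×10⁻³) = ln(0.00154295)/ln(0.0142823) ≈ 1.5238.
Then r_7 ≈ r_6·(r_6/r_5)^p = 2.748×10⁻⁸·(0.00154295)^1.5238 = 2.748×10⁻⁸·5.1953e-05 ≈ 1.428e-12.

1.4e-12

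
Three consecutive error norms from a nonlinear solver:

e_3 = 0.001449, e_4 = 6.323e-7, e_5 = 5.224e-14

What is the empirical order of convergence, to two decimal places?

2.11

p ≈ ln(e_5/e_4) / ln(e_4/e_3)
  = ln(5.224e-14/6.323e-7) / ln(6.323e-7/0.001449)
  = ln(8.2619e-08) / ln(0.00043637)
  = -16.30903 / -7.73702 ≈ 2.10792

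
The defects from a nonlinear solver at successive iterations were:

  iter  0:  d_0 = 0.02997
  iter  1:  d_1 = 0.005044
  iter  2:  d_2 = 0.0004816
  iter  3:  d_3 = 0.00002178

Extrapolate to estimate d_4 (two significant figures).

First estimate the order: p ≈ ln(d_3/d_2) / ln(d_2/d_1) = ln(0.00002178/0.0004816)/ln(0.0004816/0.005044) = ln(0.0452243)/ln(0.0954798) ≈ 1.3181.
Then d_4 ≈ d_3·(d_3/d_2)^p = 0.00002178·(0.0452243)^1.3181 = 0.00002178·0.0168906 ≈ 3.679e-07.

3.7e-7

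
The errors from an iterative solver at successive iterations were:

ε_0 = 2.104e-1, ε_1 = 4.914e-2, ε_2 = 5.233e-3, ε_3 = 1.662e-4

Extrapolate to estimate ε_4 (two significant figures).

First estimate the order: p ≈ ln(ε_3/ε_2) / ln(ε_2/ε_1) = ln(1.662e-4/5.233e-3)/ln(5.233e-3/4.914e-2) = ln(0.03176)/ln(0.106492) ≈ 1.5402.
Then ε_4 ≈ ε_3·(ε_3/ε_2)^p = 1.662e-4·(0.03176)^1.5402 = 1.662e-4·0.00492716 ≈ 8.189e-07.

8.2e-7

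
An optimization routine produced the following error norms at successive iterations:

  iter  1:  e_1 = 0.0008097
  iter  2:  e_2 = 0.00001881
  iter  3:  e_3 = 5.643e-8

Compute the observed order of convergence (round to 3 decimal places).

p ≈ ln(e_3/e_2) / ln(e_2/e_1)
  = ln(5.643e-8/0.00001881) / ln(0.00001881/0.0008097)
  = ln(0.003) / ln(0.0232308)
  = -5.809143 / -3.762276 ≈ 1.544050

1.544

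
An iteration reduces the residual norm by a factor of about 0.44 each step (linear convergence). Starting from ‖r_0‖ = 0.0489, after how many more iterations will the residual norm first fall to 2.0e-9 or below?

After k steps, ‖r_k‖ ≈ 0.0489·0.44^k.
Need 0.44^k ≤ 2.0e-9/0.0489 = 4.08998e-08.
k ≥ ln(4.08998e-08)/ln(0.44) = -17.0121/-0.82098 = 20.722.
Smallest integer k = 21.

21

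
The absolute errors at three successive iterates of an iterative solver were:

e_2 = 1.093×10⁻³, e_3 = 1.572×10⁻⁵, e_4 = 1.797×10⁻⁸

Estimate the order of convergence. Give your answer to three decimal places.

1.597

p ≈ ln(e_4/e_3) / ln(e_3/e_2)
  = ln(1.797×10⁻⁸/1.572×10⁻⁵) / ln(1.572×10⁻⁵/1.093×10⁻³)
  = ln(0.00114313) / ln(0.0143824)
  = -6.773985 / -4.241750 ≈ 1.596979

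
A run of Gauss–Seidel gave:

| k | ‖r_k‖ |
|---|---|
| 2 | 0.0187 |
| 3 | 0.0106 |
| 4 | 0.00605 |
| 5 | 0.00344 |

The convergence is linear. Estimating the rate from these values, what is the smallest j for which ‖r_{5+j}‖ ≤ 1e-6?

15

Rate ρ ≈ ‖r_5‖/‖r_4‖ = 0.00344/0.00605 = 0.5686.
After j more steps, ‖r_{5+j}‖ ≈ 0.00344·ρ^j; need ρ^j ≤ 1e-6/0.00344 = 0.000290698.
j ≥ ln(0.000290698)/ln(0.5686) = -8.1432/-0.56458 = 14.423.
So 15 more iterations are needed.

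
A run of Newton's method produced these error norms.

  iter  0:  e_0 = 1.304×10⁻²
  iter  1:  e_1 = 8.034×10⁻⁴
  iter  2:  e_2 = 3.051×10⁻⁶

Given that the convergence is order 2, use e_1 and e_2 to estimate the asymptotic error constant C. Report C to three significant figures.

4.73

C ≈ e_2 / e_1^2
  = 3.051×10⁻⁶ / (8.034×10⁻⁴)^2
  = 3.051×10⁻⁶ / 6.45452e-07 ≈ 4.7269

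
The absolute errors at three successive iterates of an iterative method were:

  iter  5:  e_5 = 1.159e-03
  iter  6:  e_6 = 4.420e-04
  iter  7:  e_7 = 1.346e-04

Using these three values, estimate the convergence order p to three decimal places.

p ≈ ln(e_7/e_6) / ln(e_6/e_5)
  = ln(1.346e-04/4.420e-04) / ln(4.420e-04/1.159e-03)
  = ln(0.304525) / ln(0.381363)
  = -1.189002 / -0.964004 ≈ 1.233399

1.233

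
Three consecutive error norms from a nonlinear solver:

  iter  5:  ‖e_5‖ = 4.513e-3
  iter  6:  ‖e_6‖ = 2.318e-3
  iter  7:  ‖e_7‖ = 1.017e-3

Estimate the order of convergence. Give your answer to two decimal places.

1.24

p ≈ ln(‖e_7‖/‖e_6‖) / ln(‖e_6‖/‖e_5‖)
  = ln(1.017e-3/2.318e-3) / ln(2.318e-3/4.513e-3)
  = ln(0.43874) / ln(0.513627)
  = -0.82385 / -0.66626 ≈ 1.23653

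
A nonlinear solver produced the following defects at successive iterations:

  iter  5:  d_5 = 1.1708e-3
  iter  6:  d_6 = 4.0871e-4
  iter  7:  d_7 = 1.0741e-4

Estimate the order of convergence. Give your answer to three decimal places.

p ≈ ln(d_7/d_6) / ln(d_6/d_5)
  = ln(1.0741e-4/4.0871e-4) / ln(4.0871e-4/1.1708e-3)
  = ln(0.262802) / ln(0.349086)
  = -1.336354 / -1.052437 ≈ 1.269771

1.270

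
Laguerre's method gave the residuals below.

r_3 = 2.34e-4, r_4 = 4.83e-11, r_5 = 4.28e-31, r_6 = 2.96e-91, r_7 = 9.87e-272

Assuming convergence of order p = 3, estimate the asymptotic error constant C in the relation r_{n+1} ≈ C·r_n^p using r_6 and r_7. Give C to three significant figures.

C ≈ r_7 / r_6^3
  = 9.87e-272 / (2.96e-91)^3
  = 9.87e-272 / 2.59343e-272 ≈ 3.8058

3.81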